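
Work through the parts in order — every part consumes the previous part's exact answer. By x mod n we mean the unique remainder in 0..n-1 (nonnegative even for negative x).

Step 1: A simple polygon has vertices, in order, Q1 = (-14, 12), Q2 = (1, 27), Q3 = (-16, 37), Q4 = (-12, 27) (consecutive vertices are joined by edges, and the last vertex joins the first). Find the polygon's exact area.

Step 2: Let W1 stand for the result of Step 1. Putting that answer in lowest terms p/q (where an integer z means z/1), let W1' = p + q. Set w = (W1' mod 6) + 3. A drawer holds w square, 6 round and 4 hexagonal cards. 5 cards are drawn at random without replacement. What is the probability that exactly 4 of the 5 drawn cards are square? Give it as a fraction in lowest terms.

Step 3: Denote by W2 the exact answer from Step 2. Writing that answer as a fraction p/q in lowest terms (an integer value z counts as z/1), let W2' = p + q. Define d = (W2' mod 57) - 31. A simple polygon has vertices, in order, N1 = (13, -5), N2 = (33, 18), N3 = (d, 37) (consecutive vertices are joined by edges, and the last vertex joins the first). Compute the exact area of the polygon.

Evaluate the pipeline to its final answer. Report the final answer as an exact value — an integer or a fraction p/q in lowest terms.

Step 1: cross terms: (-14*27 - 1*12)=-390, (1*37 - -16*27)=469, (-16*27 - -12*37)=12, (-12*12 - -14*27)=234; twice the area = |325| = 325; area = 325/2; answer 325/2
Step 2: W1 = 325/2; threaded value p + q = 327; w = 6; total draws C(16,5) = 4368; favorable C(6,4)*C(10,1) = 150; P = 25/728; answer 25/728
Step 3: W2 = 25/728; threaded value p + q = 753; d = -19; cross terms: (13*18 - 33*-5)=399, (33*37 - -19*18)=1563, (-19*-5 - 13*37)=-386; twice the area = |1576| = 1576; area = 788; answer 788

788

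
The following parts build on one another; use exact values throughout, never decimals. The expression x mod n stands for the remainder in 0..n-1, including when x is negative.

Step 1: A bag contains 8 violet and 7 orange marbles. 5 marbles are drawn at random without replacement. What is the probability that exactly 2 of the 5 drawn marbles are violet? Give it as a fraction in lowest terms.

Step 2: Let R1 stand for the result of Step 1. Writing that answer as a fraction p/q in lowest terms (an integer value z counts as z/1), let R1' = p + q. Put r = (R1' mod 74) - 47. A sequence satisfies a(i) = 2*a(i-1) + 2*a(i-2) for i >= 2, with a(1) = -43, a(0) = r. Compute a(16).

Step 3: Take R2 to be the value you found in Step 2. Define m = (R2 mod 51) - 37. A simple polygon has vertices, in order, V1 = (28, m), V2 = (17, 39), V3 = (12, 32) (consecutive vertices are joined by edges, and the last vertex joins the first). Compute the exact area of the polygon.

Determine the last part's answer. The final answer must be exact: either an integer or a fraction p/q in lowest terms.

111

Step 1: total draws C(15,5) = 3003; favorable C(8,2)*C(7,3) = 980; P = 140/429; answer 140/429
Step 2: R1 = 140/429; threaded value p + q = 569; r = 4; a(2) = 2*(-43) + 2*(4) = -78; iterating: a(2)=-78, a(3)=-242, a(4)=-640, a(5)=-1764, a(6)=-4808, a(7)=-13144, a(8)=-35904, a(9)=-98096, a(10)=-268000, a(11)=-732192, a(12)=-2000384, a(13)=-5465152, a(14)=-14931072, a(15)=-40792448, a(16)=-111447040; answer -111447040
Step 3: R2 = -111447040; m = 10; cross terms: (28*39 - 17*10)=922, (17*32 - 12*39)=76, (12*10 - 28*32)=-776; twice the area = |222| = 222; area = 111; answer 111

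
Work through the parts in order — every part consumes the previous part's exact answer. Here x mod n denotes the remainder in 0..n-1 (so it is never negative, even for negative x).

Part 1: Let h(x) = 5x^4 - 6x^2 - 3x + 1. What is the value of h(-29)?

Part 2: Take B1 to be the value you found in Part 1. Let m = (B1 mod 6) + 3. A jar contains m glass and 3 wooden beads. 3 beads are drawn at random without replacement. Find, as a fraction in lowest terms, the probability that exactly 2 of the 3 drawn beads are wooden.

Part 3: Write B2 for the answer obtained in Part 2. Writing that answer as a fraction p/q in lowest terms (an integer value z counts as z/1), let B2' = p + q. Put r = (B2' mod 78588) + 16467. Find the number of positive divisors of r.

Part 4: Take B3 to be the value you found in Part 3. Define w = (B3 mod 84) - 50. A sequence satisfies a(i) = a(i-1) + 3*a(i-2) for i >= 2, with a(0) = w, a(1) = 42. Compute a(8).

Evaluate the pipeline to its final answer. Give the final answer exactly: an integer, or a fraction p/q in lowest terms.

Part 1: 5*(-29)^4 - 6*(-29)^2 - 3*(-29)^1 + 1 = (3536405) + (-5046) + (87) + (1) = 3531447; answer 3531447
Part 2: B1 = 3531447; m = 6; total draws C(9,3) = 84; favorable C(3,2)*C(6,1) = 18; P = 3/14; answer 3/14
Part 3: B2 = 3/14; threaded value p + q = 17; r = 16484; 16484 = 2^2 * 13 * 317; number of divisors = (2+1) * (1+1) * (1+1) = 12; answer 12
Part 4: B3 = 12; w = -38; a(2) = 1*(42) + 3*(-38) = -72; iterating: a(2)=-72, a(3)=54, a(4)=-162, a(5)=0, a(6)=-486, a(7)=-486, a(8)=-1944; answer -1944

-1944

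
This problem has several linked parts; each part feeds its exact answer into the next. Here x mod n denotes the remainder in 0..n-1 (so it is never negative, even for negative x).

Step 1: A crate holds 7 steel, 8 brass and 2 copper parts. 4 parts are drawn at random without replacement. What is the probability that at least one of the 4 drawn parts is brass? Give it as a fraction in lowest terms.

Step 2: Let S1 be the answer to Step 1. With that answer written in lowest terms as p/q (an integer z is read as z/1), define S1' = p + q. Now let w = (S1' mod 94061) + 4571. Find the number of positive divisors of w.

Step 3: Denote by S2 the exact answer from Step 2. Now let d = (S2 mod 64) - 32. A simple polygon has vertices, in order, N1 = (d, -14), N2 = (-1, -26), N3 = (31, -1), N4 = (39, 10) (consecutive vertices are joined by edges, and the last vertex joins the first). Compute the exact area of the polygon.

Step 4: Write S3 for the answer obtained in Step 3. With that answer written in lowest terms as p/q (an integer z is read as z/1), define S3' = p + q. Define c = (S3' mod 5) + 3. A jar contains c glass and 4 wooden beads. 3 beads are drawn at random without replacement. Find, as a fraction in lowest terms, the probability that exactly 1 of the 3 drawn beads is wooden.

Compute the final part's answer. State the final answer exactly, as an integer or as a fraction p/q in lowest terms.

10/21

Step 1: total draws C(17,4) = 2380; complement C(9,4) = 126; favorable 2380 - 126 = 2254; P = 161/170; answer 161/170
Step 2: S1 = 161/170; threaded value p + q = 331; w = 4902; 4902 = 2 * 3 * 19 * 43; number of divisors = (1+1) * (1+1) * (1+1) * (1+1) = 16; answer 16
Step 3: S2 = 16; d = -16; cross terms: (-16*-26 - -1*-14)=402, (-1*-1 - 31*-26)=807, (31*10 - 39*-1)=349, (39*-14 - -16*10)=-386; twice the area = |1172| = 1172; area = 586; answer 586
Step 4: S3 = 586; threaded value p + q = 587; c = 5; total draws C(9,3) = 84; favorable C(4,1)*C(5,2) = 40; P = 10/21; answer 10/21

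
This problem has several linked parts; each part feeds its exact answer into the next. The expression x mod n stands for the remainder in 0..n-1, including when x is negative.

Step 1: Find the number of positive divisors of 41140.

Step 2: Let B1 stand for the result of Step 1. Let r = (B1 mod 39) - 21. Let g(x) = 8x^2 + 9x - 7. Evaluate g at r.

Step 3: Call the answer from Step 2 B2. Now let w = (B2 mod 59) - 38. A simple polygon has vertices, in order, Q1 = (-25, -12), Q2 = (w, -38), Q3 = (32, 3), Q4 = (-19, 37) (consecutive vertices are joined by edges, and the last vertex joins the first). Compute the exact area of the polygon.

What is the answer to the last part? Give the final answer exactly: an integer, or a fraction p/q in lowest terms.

Step 1: 41140 = 2^2 * 5 * 11^2 * 17; number of divisors = (2+1) * (1+1) * (2+1) * (1+1) = 36; answer 36
Step 2: B1 = 36; r = 15; 8*(15)^2 + 9*(15)^1 - 7 = (1800) + (135) + (-7) = 1928; answer 1928
Step 3: B2 = 1928; w = 2; cross terms: (-25*-38 - 2*-12)=974, (2*3 - 32*-38)=1222, (32*37 - -19*3)=1241, (-19*-12 - -25*37)=1153; twice the area = |4590| = 4590; area = 2295; answer 2295

2295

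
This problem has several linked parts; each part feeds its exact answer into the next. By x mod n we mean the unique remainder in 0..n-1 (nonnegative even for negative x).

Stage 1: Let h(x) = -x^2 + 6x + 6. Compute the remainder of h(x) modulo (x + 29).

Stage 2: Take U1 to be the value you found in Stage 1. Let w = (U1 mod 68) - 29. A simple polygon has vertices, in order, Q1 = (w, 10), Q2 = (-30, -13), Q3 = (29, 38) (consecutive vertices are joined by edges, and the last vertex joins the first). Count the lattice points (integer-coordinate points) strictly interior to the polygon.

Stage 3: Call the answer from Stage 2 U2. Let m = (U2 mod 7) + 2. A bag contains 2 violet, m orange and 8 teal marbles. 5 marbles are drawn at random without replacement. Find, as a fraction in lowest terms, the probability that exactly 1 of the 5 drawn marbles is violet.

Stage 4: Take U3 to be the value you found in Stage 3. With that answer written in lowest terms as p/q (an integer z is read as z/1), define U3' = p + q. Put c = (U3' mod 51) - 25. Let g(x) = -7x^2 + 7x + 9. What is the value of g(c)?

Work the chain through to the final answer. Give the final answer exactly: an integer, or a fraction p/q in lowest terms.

Stage 1: remainder = value at the root: -1*(-29)^2 + 6*(-29)^1 + 6 = (-841) + (-174) + (6) = -1009; answer -1009
Stage 2: U1 = -1009; w = -18; cross terms: (-18*-13 - -30*10)=534, (-30*38 - 29*-13)=-763, (29*10 - -18*38)=974; twice the area = |745| = 745; area = 745/2; boundary points = 1 + 1 + 1 = 3; strictly interior points = area - boundary/2 + 1 = 372; answer 372
Stage 3: U2 = 372; m = 3; total draws C(13,5) = 1287; favorable C(2,1)*C(11,4) = 660; P = 20/39; answer 20/39
Stage 4: U3 = 20/39; threaded value p + q = 59; c = -17; -7*(-17)^2 + 7*(-17)^1 + 9 = (-2023) + (-119) + (9) = -2133; answer -2133

-2133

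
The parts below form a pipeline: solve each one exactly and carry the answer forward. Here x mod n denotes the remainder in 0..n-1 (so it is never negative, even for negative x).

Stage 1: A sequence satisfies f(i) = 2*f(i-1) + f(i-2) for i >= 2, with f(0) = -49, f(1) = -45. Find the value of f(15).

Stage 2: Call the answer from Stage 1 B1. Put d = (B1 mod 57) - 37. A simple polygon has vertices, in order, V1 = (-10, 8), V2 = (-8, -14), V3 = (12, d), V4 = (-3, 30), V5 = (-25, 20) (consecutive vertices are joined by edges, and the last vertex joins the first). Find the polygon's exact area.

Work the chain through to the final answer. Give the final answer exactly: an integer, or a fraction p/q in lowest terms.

701

Stage 1: f(2) = 2*(-45) + 1*(-49) = -139; iterating: f(2)=-139, f(3)=-323, f(4)=-785, f(5)=-1893, f(6)=-4571, f(7)=-11035, f(8)=-26641, f(9)=-64317, f(10)=-155275, f(11)=-374867, f(12)=-905009, f(13)=-2184885, f(14)=-5274779, f(15)=-12734443; answer -12734443
Stage 2: B1 = -12734443; d = 4; cross terms: (-10*-14 - -8*8)=204, (-8*4 - 12*-14)=136, (12*30 - -3*4)=372, (-3*20 - -25*30)=690, (-25*8 - -10*20)=0; twice the area = |1402| = 1402; area = 701; answer 701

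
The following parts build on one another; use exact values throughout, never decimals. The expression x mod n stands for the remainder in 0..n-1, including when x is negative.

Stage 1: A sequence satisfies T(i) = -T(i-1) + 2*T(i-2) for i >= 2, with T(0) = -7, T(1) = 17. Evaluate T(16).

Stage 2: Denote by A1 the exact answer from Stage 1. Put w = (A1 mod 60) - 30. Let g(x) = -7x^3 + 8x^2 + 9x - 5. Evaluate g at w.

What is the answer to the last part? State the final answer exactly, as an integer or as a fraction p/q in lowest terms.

Stage 1: T(2) = -1*(17) + 2*(-7) = -31; iterating: T(2)=-31, T(3)=65, T(4)=-127, T(5)=257, T(6)=-511, T(7)=1025, T(8)=-2047, T(9)=4097, T(10)=-8191, T(11)=16385, T(12)=-32767, T(13)=65537, T(14)=-131071, T(15)=262145, T(16)=-524287; answer -524287
Stage 2: A1 = -524287; w = 23; -7*(23)^3 + 8*(23)^2 + 9*(23)^1 - 5 = (-85169) + (4232) + (207) + (-5) = -80735; answer -80735

-80735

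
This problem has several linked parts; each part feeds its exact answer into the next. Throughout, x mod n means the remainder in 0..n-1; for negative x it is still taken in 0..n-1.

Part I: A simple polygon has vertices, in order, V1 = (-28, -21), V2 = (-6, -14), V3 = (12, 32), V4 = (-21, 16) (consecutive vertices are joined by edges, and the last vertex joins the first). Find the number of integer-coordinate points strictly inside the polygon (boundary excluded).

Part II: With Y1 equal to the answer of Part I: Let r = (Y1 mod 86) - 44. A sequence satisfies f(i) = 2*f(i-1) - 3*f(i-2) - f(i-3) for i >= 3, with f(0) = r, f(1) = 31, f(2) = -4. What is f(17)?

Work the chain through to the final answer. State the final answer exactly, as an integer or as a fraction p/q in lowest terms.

Part I: cross terms: (-28*-14 - -6*-21)=266, (-6*32 - 12*-14)=-24, (12*16 - -21*32)=864, (-21*-21 - -28*16)=889; twice the area = |1995| = 1995; area = 1995/2; boundary points = 1 + 2 + 1 + 1 = 5; strictly interior points = area - boundary/2 + 1 = 996; answer 996
Part II: Y1 = 996; r = 6; f(3) = 2*(-4) - 3*(31) - 1*(6) = -107; iterating: f(3)=-107, f(4)=-233, f(5)=-141, f(6)=524, f(7)=1704, f(8)=1977, f(9)=-1682, f(10)=-10999, f(11)=-18929, f(12)=-3179, f(13)=61428, f(14)=151322, f(15)=121539, f(16)=-272316, f(17)=-1060571; answer -1060571

-1060571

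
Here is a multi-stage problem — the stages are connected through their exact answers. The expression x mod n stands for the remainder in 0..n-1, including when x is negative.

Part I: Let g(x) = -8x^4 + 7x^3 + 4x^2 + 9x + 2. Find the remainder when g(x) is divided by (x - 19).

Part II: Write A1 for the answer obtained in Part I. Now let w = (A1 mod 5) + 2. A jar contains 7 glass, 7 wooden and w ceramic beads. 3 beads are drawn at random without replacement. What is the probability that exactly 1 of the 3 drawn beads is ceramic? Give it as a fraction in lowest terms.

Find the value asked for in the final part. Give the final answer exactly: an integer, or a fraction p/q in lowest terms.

Part I: remainder = value at the root: -8*(19)^4 + 7*(19)^3 + 4*(19)^2 + 9*(19)^1 + 2 = (-1042568) + (48013) + (1444) + (171) + (2) = -992938; answer -992938
Part II: A1 = -992938; w = 4; total draws C(18,3) = 816; favorable C(4,1)*C(14,2) = 364; P = 91/204; answer 91/204

91/204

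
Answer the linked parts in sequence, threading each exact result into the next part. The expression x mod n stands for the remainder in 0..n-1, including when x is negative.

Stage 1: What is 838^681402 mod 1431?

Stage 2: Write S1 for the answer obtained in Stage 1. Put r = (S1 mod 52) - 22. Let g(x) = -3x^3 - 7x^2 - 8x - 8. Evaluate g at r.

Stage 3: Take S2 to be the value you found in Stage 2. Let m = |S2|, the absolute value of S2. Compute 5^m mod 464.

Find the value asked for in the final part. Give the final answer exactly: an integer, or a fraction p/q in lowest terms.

Stage 1: squarings mod 1431: 838^1=838, 838^2=1054, 838^4=460, 838^8=1243, 838^16=1000, 838^32=1162, 838^64=811, 838^128=892, 838^256=28, 838^512=784, 838^1024=757, 838^2048=649, 838^4096=487, 838^8192=1054, 838^16384=460, 838^32768=1243, 838^65536=1000, 838^131072=1162, 838^262144=811, 838^524288=892; 838^681402 = 838^2 * 838^8 * 838^16 * 838^32 * 838^128 * 838^256 * 838^1024 * 838^8192 * 838^16384 * 838^131072 * 838^524288 = 649 (mod 1431); answer 649
Stage 2: S1 = 649; r = 3; -3*(3)^3 - 7*(3)^2 - 8*(3)^1 - 8 = (-81) + (-63) + (-24) + (-8) = -176; answer -176
Stage 3: S2 = -176; m = 176; squarings mod 464: 5^1=5, 5^2=25, 5^4=161, 5^8=401, 5^16=257, 5^32=161, 5^64=401, 5^128=257; 5^176 = 5^16 * 5^32 * 5^128 = 401 (mod 464); answer 401

401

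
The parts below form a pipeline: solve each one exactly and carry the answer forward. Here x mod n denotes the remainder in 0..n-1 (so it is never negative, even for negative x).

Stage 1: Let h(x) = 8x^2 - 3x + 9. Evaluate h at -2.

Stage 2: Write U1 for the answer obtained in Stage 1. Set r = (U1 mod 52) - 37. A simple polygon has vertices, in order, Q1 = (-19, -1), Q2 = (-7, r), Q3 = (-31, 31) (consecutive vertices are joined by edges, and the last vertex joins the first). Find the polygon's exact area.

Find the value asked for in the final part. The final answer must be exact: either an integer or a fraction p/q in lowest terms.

Stage 1: 8*(-2)^2 - 3*(-2)^1 + 9 = (32) + (6) + (9) = 47; answer 47
Stage 2: U1 = 47; r = 10; cross terms: (-19*10 - -7*-1)=-197, (-7*31 - -31*10)=93, (-31*-1 - -19*31)=620; twice the area = |516| = 516; area = 258; answer 258

258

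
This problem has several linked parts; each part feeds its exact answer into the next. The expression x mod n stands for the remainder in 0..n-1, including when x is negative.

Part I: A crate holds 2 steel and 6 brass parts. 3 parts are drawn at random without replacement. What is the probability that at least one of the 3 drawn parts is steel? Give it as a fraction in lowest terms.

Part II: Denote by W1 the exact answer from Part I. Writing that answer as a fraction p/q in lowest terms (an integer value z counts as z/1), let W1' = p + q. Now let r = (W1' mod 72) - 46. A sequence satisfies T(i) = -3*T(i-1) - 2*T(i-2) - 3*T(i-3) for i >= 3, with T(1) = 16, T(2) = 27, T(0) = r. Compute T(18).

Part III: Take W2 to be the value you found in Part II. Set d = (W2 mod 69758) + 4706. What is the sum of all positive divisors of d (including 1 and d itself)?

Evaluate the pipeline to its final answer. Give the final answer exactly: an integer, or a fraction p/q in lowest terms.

Part I: total draws C(8,3) = 56; complement C(6,3) = 20; favorable 56 - 20 = 36; P = 9/14; answer 9/14
Part II: W1 = 9/14; threaded value p + q = 23; r = -23; T(3) = -3*(27) - 2*(16) - 3*(-23) = -44; iterating: T(3)=-44, T(4)=30, T(5)=-83, T(6)=321, T(7)=-887, T(8)=2268, T(9)=-5993, T(10)=16104, T(11)=-43130, T(12)=115161, T(13)=-307535, T(14)=821673, T(15)=-2195432, T(16)=5865555, T(17)=-15670820, T(18)=41867646; answer 41867646
Part III: W2 = 41867646; d = 17552; 17552 = 2^4 * 1097; sigma = (1 + 2 + 4 + 8 + 16) * (1 + 1097) = 31 * 1098 = 34038; answer 34038

34038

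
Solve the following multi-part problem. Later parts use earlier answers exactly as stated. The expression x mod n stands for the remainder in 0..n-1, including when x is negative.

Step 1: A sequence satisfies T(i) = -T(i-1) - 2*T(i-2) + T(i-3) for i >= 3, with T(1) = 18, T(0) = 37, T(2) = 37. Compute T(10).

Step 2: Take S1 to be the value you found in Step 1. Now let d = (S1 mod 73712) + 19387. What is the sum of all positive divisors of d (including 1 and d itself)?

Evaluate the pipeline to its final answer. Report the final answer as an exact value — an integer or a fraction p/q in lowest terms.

Step 1: T(3) = -1*(37) - 2*(18) + 1*(37) = -36; iterating: T(3)=-36, T(4)=-20, T(5)=129, T(6)=-125, T(7)=-153, T(8)=532, T(9)=-351, T(10)=-866; answer -866
Step 2: S1 = -866; d = 92233; 92233 is prime, so its only divisors are 1 and 92233; sigma = 1 + 92233 = 92234; answer 92234

92234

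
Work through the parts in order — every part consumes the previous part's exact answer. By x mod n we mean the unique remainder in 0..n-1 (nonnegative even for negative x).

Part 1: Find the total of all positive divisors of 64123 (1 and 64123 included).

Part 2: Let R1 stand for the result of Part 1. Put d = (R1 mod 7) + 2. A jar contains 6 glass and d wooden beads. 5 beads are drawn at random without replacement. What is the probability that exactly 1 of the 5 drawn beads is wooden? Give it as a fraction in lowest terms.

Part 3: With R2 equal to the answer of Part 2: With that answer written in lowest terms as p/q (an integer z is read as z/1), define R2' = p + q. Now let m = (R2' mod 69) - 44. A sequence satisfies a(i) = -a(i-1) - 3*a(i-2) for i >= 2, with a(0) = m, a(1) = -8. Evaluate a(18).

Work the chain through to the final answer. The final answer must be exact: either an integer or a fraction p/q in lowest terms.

-107527

Part 1: 64123 is prime, so its only divisors are 1 and 64123; sigma = 1 + 64123 = 64124; answer 64124
Part 2: R1 = 64124; d = 6; total draws C(12,5) = 792; favorable C(6,1)*C(6,4) = 90; P = 5/44; answer 5/44
Part 3: R2 = 5/44; threaded value p + q = 49; m = 5; a(2) = -1*(-8) - 3*(5) = -7; iterating: a(2)=-7, a(3)=31, a(4)=-10, a(5)=-83, a(6)=113, a(7)=136, a(8)=-475, a(9)=67, a(10)=1358, a(11)=-1559, a(12)=-2515, a(13)=7192, a(14)=353, a(15)=-21929, a(16)=20870, a(17)=44917, a(18)=-107527; answer -107527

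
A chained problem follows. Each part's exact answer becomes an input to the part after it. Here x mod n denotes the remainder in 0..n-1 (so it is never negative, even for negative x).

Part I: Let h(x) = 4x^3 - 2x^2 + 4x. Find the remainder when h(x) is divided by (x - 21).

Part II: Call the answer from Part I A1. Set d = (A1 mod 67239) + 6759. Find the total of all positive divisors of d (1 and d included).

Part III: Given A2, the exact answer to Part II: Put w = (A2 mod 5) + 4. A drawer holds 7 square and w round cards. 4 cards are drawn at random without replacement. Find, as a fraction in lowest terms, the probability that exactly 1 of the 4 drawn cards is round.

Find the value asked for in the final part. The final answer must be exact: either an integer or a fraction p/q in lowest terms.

Part I: remainder = value at the root: 4*(21)^3 - 2*(21)^2 + 4*(21)^1 = (37044) + (-882) + (84) = 36246; answer 36246
Part II: A1 = 36246; d = 43005; 43005 = 3 * 5 * 47 * 61; sigma = (1 + 3) * (1 + 5) * (1 + 47) * (1 + 61) = 4 * 6 * 48 * 62 = 71424; answer 71424
Part III: A2 = 71424; w = 8; total draws C(15,4) = 1365; favorable C(8,1)*C(7,3) = 280; P = 8/39; answer 8/39

8/39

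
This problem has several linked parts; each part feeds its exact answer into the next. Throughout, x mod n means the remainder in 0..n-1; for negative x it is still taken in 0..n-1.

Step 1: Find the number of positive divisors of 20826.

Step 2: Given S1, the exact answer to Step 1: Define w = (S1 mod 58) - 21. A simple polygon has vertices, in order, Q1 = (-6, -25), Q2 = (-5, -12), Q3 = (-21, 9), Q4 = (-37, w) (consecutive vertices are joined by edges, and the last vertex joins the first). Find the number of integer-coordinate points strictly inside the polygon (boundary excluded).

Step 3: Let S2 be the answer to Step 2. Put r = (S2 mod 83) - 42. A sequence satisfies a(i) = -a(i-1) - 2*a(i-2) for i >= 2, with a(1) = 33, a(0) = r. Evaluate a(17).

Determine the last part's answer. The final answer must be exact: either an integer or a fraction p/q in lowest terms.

Step 1: 20826 = 2 * 3^2 * 13 * 89; number of divisors = (1+1) * (2+1) * (1+1) * (1+1) = 24; answer 24
Step 2: S1 = 24; w = 3; cross terms: (-6*-12 - -5*-25)=-53, (-5*9 - -21*-12)=-297, (-21*3 - -37*9)=270, (-37*-25 - -6*3)=943; twice the area = |863| = 863; area = 863/2; boundary points = 1 + 1 + 2 + 1 = 5; strictly interior points = area - boundary/2 + 1 = 430; answer 430
Step 3: S2 = 430; r = -27; a(2) = -1*(33) - 2*(-27) = 21; iterating: a(2)=21, a(3)=-87, a(4)=45, a(5)=129, a(6)=-219, a(7)=-39, a(8)=477, a(9)=-399, a(10)=-555, a(11)=1353, a(12)=-243, a(13)=-2463, a(14)=2949, a(15)=1977, a(16)=-7875, a(17)=3921; answer 3921

3921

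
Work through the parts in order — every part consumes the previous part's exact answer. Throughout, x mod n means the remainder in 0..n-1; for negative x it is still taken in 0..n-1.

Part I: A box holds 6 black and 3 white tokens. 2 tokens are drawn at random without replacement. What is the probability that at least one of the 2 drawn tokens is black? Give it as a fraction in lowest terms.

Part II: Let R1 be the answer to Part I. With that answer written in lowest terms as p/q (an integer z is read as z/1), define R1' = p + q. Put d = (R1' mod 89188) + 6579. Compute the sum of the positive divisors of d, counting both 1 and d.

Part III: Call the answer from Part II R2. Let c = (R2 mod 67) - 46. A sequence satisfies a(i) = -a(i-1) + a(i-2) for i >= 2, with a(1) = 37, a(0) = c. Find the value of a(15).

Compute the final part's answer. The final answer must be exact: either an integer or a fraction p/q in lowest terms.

18423

Part I: total draws C(9,2) = 36; complement C(3,2) = 3; favorable 36 - 3 = 33; P = 11/12; answer 11/12
Part II: R1 = 11/12; threaded value p + q = 23; d = 6602; 6602 = 2 * 3301; sigma = (1 + 2) * (1 + 3301) = 3 * 3302 = 9906; answer 9906
Part III: R2 = 9906; c = 11; a(2) = -1*(37) + 1*(11) = -26; iterating: a(2)=-26, a(3)=63, a(4)=-89, a(5)=152, a(6)=-241, a(7)=393, a(8)=-634, a(9)=1027, a(10)=-1661, a(11)=2688, a(12)=-4349, a(13)=7037, a(14)=-11386, a(15)=18423; answer 18423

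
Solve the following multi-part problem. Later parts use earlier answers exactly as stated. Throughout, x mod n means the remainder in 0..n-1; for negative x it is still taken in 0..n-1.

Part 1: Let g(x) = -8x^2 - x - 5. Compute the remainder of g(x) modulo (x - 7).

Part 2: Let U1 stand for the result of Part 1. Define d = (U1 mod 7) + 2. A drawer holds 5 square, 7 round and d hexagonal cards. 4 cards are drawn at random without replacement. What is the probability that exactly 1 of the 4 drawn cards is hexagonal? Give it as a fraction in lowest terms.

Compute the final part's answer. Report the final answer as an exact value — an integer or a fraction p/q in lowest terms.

44/91

Part 1: remainder = value at the root: -8*(7)^2 - 1*(7)^1 - 5 = (-392) + (-7) + (-5) = -404; answer -404
Part 2: U1 = -404; d = 4; total draws C(16,4) = 1820; favorable C(4,1)*C(12,3) = 880; P = 44/91; answer 44/91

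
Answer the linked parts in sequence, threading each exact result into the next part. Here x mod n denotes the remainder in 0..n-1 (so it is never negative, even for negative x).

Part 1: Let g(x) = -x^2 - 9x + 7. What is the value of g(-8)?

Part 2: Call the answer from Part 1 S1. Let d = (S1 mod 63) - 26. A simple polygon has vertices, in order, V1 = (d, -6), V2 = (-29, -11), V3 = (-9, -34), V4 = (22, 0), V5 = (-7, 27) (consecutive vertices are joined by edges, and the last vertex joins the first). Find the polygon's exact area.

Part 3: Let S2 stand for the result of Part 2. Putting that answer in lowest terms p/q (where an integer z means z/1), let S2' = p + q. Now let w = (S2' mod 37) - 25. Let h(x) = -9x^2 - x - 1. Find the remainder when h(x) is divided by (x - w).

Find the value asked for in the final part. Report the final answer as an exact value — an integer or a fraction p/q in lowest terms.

Part 1: -1*(-8)^2 - 9*(-8)^1 + 7 = (-64) + (72) + (7) = 15; answer 15
Part 2: S1 = 15; d = -11; cross terms: (-11*-11 - -29*-6)=-53, (-29*-34 - -9*-11)=887, (-9*0 - 22*-34)=748, (22*27 - -7*0)=594, (-7*-6 - -11*27)=339; twice the area = |2515| = 2515; area = 2515/2; answer 2515/2
Part 3: S2 = 2515/2; threaded value p + q = 2517; w = -24; remainder = value at the root: -9*(-24)^2 - 1*(-24)^1 - 1 = (-5184) + (24) + (-1) = -5161; answer -5161

-5161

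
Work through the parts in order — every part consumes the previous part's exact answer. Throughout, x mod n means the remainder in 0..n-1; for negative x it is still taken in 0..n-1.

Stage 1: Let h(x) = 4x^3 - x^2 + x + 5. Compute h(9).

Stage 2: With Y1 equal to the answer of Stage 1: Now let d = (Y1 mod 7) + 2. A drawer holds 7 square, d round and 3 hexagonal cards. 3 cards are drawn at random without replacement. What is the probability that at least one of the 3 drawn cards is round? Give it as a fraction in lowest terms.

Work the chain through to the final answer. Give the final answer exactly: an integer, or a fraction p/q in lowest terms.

5/11

Stage 1: 4*(9)^3 - 1*(9)^2 + 1*(9)^1 + 5 = (2916) + (-81) + (9) + (5) = 2849; answer 2849
Stage 2: Y1 = 2849; d = 2; total draws C(12,3) = 220; complement C(10,3) = 120; favorable 220 - 120 = 100; P = 5/11; answer 5/11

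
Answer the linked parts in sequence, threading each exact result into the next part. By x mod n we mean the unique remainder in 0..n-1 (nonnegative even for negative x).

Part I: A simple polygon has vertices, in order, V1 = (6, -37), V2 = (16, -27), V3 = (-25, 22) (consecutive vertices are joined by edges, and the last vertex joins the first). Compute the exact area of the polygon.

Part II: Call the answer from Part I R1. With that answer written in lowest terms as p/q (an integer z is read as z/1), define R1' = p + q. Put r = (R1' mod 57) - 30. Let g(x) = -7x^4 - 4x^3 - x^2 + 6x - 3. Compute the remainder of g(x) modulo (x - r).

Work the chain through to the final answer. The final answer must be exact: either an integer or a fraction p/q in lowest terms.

Part I: cross terms: (6*-27 - 16*-37)=430, (16*22 - -25*-27)=-323, (-25*-37 - 6*22)=793; twice the area = |900| = 900; area = 450; answer 450
Part II: R1 = 450; threaded value p + q = 451; r = 22; remainder = value at the root: -7*(22)^4 - 4*(22)^3 - 1*(22)^2 + 6*(22)^1 - 3 = (-1639792) + (-42592) + (-484) + (132) + (-3) = -1682739; answer -1682739

-1682739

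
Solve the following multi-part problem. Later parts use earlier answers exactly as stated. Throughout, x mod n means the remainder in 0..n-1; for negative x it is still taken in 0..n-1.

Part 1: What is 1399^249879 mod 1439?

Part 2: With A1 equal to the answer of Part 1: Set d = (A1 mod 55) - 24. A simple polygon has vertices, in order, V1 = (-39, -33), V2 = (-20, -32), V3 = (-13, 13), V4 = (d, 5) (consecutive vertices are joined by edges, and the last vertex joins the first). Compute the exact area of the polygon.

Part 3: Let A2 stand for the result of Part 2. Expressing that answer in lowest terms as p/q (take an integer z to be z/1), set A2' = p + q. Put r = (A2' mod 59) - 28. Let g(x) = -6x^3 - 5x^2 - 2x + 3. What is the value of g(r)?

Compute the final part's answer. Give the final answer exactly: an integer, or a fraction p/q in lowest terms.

-882

Part 1: squarings mod 1439: 1399^1=1399, 1399^2=161, 1399^4=19, 1399^8=361, 1399^16=811, 1399^32=98, 1399^64=970, 1399^128=1233, 1399^256=705, 1399^512=570, 1399^1024=1125, 1399^2048=744, 1399^4096=960, 1399^8192=640, 1399^16384=924, 1399^32768=449, 1399^65536=141, 1399^131072=1174; 1399^249879 = 1399^1 * 1399^2 * 1399^4 * 1399^16 * 1399^4096 * 1399^16384 * 1399^32768 * 1399^65536 * 1399^131072 = 1158 (mod 1439); answer 1158
Part 2: A1 = 1158; d = -21; cross terms: (-39*-32 - -20*-33)=588, (-20*13 - -13*-32)=-676, (-13*5 - -21*13)=208, (-21*-33 - -39*5)=888; twice the area = |1008| = 1008; area = 504; answer 504
Part 3: A2 = 504; threaded value p + q = 505; r = 5; -6*(5)^3 - 5*(5)^2 - 2*(5)^1 + 3 = (-750) + (-125) + (-10) + (3) = -882; answer -882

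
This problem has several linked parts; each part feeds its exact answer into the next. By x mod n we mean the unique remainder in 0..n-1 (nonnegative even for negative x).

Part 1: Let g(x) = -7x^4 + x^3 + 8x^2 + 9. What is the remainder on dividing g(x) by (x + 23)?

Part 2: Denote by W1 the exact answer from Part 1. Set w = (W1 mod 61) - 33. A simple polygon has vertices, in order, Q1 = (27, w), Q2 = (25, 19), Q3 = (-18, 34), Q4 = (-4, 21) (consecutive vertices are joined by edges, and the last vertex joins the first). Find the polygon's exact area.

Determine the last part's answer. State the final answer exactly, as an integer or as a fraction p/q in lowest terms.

1563/2

Part 1: remainder = value at the root: -7*(-23)^4 + 1*(-23)^3 + 8*(-23)^2 + 9 = (-1958887) + (-12167) + (4232) + (9) = -1966813; answer -1966813
Part 2: W1 = -1966813; w = -23; cross terms: (27*19 - 25*-23)=1088, (25*34 - -18*19)=1192, (-18*21 - -4*34)=-242, (-4*-23 - 27*21)=-475; twice the area = |1563| = 1563; area = 1563/2; answer 1563/2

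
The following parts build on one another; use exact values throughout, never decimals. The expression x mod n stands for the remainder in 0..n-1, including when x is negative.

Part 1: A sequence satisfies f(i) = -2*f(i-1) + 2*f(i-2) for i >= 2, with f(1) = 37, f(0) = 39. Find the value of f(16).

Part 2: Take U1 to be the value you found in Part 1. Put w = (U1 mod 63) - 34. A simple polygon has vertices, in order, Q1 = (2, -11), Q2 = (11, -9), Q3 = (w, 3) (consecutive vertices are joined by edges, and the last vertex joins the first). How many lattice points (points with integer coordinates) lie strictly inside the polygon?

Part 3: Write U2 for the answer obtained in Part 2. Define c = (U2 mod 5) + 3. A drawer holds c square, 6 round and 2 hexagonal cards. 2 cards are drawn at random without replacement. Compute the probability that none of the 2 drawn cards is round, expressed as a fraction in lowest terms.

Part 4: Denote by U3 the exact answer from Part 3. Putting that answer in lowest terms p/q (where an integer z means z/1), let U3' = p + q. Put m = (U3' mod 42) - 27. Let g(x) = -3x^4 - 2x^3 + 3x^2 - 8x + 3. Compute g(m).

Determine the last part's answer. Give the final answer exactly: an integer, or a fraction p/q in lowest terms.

-109057

Part 1: f(2) = -2*(37) + 2*(39) = 4; iterating: f(2)=4, f(3)=66, f(4)=-124, f(5)=380, f(6)=-1008, f(7)=2776, f(8)=-7568, f(9)=20688, f(10)=-56512, f(11)=154400, f(12)=-421824, f(13)=1152448, f(14)=-3148544, f(15)=8601984, f(16)=-23501056; answer -23501056
Part 2: U1 = -23501056; w = -11; cross terms: (2*-9 - 11*-11)=103, (11*3 - -11*-9)=-66, (-11*-11 - 2*3)=115; twice the area = |152| = 152; area = 76; boundary points = 1 + 2 + 1 = 4; strictly interior points = area - boundary/2 + 1 = 75; answer 75
Part 3: U2 = 75; c = 3; total draws C(11,2) = 55; favorable C(5,2) = 10; P = 2/11; answer 2/11
Part 4: U3 = 2/11; threaded value p + q = 13; m = -14; -3*(-14)^4 - 2*(-14)^3 + 3*(-14)^2 - 8*(-14)^1 + 3 = (-115248) + (5488) + (588) + (112) + (3) = -109057; answer -109057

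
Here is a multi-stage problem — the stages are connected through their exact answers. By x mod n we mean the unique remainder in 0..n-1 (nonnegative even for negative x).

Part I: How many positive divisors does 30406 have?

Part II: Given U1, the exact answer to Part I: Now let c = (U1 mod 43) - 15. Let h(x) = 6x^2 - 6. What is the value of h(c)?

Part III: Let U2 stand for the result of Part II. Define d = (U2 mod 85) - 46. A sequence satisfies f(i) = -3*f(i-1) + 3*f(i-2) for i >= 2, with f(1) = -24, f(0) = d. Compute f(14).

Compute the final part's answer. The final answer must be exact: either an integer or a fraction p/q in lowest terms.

Part I: 30406 = 2 * 23 * 661; number of divisors = (1+1) * (1+1) * (1+1) = 8; answer 8
Part II: U1 = 8; c = -7; 6*(-7)^2 - 6 = (294) + (-6) = 288; answer 288
Part III: U2 = 288; d = -13; f(2) = -3*(-24) + 3*(-13) = 33; iterating: f(2)=33, f(3)=-171, f(4)=612, f(5)=-2349, f(6)=8883, f(7)=-33696, f(8)=127737, f(9)=-484299, f(10)=1836108, f(11)=-6961221, f(12)=26391987, f(13)=-100059624, f(14)=379354833; answer 379354833

379354833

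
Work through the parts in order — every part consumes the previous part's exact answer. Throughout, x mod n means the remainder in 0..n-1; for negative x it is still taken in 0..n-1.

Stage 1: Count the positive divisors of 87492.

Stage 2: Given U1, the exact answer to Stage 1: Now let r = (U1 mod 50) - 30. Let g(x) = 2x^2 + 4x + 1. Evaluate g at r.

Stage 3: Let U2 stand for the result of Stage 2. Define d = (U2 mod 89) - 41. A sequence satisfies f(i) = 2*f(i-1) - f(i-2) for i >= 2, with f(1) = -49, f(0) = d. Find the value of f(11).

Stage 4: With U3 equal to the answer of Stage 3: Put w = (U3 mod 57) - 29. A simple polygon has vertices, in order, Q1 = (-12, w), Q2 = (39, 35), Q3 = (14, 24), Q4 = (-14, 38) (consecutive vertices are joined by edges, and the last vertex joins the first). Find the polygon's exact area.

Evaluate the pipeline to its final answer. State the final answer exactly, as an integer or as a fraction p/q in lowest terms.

2463/2

Stage 1: 87492 = 2^2 * 3 * 23 * 317; number of divisors = (2+1) * (1+1) * (1+1) * (1+1) = 24; answer 24
Stage 2: U1 = 24; r = -6; 2*(-6)^2 + 4*(-6)^1 + 1 = (72) + (-24) + (1) = 49; answer 49
Stage 3: U2 = 49; d = 8; f(2) = 2*(-49) - 1*(8) = -106; iterating: f(2)=-106, f(3)=-163, f(4)=-220, f(5)=-277, f(6)=-334, f(7)=-391, f(8)=-448, f(9)=-505, f(10)=-562, f(11)=-619; answer -619
Stage 4: U3 = -619; w = -21; cross terms: (-12*35 - 39*-21)=399, (39*24 - 14*35)=446, (14*38 - -14*24)=868, (-14*-21 - -12*38)=750; twice the area = |2463| = 2463; area = 2463/2; answer 2463/2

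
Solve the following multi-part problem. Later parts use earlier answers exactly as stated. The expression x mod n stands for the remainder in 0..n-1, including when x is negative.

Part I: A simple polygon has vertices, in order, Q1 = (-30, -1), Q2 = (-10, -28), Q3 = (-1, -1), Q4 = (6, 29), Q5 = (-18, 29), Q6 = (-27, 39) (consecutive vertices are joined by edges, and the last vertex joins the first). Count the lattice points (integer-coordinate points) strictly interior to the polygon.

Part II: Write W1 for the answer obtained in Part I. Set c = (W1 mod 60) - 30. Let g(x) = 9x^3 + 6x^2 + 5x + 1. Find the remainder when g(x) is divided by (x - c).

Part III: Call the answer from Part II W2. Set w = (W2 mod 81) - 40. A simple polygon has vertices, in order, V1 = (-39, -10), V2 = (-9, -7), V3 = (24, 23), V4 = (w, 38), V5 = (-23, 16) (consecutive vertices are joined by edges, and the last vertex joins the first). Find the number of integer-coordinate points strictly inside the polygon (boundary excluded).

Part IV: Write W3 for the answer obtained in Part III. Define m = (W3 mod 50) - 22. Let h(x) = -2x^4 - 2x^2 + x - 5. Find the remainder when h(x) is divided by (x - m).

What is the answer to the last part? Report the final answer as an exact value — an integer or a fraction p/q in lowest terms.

-782480

Part I: cross terms: (-30*-28 - -10*-1)=830, (-10*-1 - -1*-28)=-18, (-1*29 - 6*-1)=-23, (6*29 - -18*29)=696, (-18*39 - -27*29)=81, (-27*-1 - -30*39)=1197; twice the area = |2763| = 2763; area = 2763/2; boundary points = 1 + 9 + 1 + 24 + 1 + 1 = 37; strictly interior points = area - boundary/2 + 1 = 1364; answer 1364
Part II: W1 = 1364; c = 14; remainder = value at the root: 9*(14)^3 + 6*(14)^2 + 5*(14)^1 + 1 = (24696) + (1176) + (70) + (1) = 25943; answer 25943
Part III: W2 = 25943; w = -17; cross terms: (-39*-7 - -9*-10)=183, (-9*23 - 24*-7)=-39, (24*38 - -17*23)=1303, (-17*16 - -23*38)=602, (-23*-10 - -39*16)=854; twice the area = |2903| = 2903; area = 2903/2; boundary points = 3 + 3 + 1 + 2 + 2 = 11; strictly interior points = area - boundary/2 + 1 = 1447; answer 1447
Part IV: W3 = 1447; m = 25; remainder = value at the root: -2*(25)^4 - 2*(25)^2 + 1*(25)^1 - 5 = (-781250) + (-1250) + (25) + (-5) = -782480; answer -782480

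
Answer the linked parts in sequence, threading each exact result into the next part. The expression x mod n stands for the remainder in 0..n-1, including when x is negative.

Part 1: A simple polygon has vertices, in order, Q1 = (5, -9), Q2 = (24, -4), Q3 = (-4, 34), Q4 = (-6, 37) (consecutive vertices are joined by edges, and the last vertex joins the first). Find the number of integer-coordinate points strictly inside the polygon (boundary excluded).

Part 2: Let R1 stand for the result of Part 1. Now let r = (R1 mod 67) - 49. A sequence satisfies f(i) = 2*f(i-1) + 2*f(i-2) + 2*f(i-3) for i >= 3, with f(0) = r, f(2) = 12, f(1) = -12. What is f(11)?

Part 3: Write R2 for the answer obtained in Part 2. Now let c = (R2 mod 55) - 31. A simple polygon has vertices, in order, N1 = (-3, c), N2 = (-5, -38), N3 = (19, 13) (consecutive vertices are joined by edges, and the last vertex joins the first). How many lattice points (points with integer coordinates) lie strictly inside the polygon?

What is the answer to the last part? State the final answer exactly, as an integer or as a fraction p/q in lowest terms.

391

Part 1: cross terms: (5*-4 - 24*-9)=196, (24*34 - -4*-4)=800, (-4*37 - -6*34)=56, (-6*-9 - 5*37)=-131; twice the area = |921| = 921; area = 921/2; boundary points = 1 + 2 + 1 + 1 = 5; strictly interior points = area - boundary/2 + 1 = 459; answer 459
Part 2: R1 = 459; r = 8; f(3) = 2*(12) + 2*(-12) + 2*(8) = 16; iterating: f(3)=16, f(4)=32, f(5)=120, f(6)=336, f(7)=976, f(8)=2864, f(9)=8352, f(10)=24384, f(11)=71200; answer 71200
Part 3: R2 = 71200; c = -1; cross terms: (-3*-38 - -5*-1)=109, (-5*13 - 19*-38)=657, (19*-1 - -3*13)=20; twice the area = |786| = 786; area = 393; boundary points = 1 + 3 + 2 = 6; strictly interior points = area - boundary/2 + 1 = 391; answer 391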